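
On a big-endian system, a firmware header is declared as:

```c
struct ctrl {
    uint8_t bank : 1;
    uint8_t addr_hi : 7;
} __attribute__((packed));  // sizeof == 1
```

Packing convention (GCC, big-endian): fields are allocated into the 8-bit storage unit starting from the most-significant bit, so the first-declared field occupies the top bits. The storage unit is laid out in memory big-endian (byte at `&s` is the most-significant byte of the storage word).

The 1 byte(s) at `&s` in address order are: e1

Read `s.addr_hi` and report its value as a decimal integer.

97

[0]=0xe1 (big-endian) → word 0xe1
bank:1 @ bit 7 → (0xe1>>7)&0x1 = 0x1
addr_hi:7 @ bit 0 → (0xe1>>0)&0x7f = 0x61  ←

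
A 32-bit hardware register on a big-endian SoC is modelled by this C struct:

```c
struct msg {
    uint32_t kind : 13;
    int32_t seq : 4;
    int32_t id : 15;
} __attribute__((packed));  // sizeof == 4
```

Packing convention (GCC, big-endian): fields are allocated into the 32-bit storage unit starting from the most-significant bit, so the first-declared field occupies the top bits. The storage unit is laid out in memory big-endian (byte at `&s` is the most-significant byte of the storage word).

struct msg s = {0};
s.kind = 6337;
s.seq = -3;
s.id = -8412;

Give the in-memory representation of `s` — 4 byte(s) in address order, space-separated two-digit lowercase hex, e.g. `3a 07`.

[19+:13] kind=6337 & 0x1fff = 0x18c1; word=0xc6080000
[15+:4] seq=-3 & 0xf = 0xd; word=0xc60e8000
[0+:15] id=-8412 & 0x7fff = 0x5f24; word=0xc60edf24
word = 0xc60edf24 → big-endian bytes:
  [0]=0xc6  [1]=0x0e  [2]=0xdf  [3]=0x24

c6 0e df 24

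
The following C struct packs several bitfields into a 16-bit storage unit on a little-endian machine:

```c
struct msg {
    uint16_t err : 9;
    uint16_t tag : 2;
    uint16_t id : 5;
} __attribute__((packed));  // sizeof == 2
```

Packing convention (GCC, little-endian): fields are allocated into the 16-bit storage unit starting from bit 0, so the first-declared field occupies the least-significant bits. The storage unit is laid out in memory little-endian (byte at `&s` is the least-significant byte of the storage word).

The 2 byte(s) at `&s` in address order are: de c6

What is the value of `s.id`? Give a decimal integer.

[0]=0xde [1]=0xc6 (little-endian) → word 0xc6de
err:9 @ bit 0 → (0xc6de>>0)&0x1ff = 0xde
tag:2 @ bit 9 → (0xc6de>>9)&0x3 = 0x3
id:5 @ bit 11 → (0xc6de>>11)&0x1f = 0x18  ←

24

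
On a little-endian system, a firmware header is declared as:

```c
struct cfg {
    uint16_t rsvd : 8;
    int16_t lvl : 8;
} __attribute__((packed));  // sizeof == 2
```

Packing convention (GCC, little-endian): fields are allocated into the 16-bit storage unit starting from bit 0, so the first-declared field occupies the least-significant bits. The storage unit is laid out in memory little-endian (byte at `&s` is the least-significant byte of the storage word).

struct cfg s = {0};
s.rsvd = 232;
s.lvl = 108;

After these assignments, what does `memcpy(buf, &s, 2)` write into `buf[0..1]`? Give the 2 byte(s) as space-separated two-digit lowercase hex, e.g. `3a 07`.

e8 6c

rsvd (8b) val=232 bits=0xe8 at bit 0: 0x00e8
lvl (8b) val=108 bits=0x6c at bit 8: 0x6ce8
word = 0x6ce8 → little-endian bytes:
  [0]=0xe8  [1]=0x6c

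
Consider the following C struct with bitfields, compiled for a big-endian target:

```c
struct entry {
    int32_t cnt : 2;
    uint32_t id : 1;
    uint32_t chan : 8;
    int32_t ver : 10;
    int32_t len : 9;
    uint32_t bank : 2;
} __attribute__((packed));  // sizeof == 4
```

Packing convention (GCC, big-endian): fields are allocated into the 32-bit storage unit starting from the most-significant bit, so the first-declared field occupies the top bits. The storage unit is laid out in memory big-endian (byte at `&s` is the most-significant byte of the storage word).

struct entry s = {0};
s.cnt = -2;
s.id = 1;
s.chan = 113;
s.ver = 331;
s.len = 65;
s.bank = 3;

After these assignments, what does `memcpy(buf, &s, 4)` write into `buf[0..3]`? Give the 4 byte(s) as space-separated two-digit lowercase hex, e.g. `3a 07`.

cnt:2 = -2 → 0x2 << 30 → word 0x80000000
id:1 = 1 → 0x1 << 29 → word 0xa0000000
chan:8 = 113 → 0x71 << 21 → word 0xae200000
ver:10 = 331 → 0x14b << 11 → word 0xae2a5800
len:9 = 65 → 0x41 << 2 → word 0xae2a5904
bank:2 = 3 → 0x3 << 0 → word 0xae2a5907
word = 0xae2a5907 → big-endian bytes:
  [0]=0xae  [1]=0x2a  [2]=0x59  [3]=0x07

ae 2a 59 07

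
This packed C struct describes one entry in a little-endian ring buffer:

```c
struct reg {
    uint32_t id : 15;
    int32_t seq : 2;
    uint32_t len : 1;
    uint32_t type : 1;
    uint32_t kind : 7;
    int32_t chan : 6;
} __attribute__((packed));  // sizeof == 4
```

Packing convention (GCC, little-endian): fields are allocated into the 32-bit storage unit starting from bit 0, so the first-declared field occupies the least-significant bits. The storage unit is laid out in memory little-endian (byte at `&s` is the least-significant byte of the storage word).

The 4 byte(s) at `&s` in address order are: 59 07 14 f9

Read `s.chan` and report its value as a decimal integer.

-2

[0]=0x59 [1]=0x07 [2]=0x14 [3]=0xf9 (little-endian) → word 0xf9140759
id [0+:15] = (word>>0) & 0x7fff = 1881
seq [15+:2] = (word>>15) & 0x3 = 0
len [17+:1] = (word>>17) & 0x1 = 0
type [18+:1] = (word>>18) & 0x1 = 1
kind [19+:7] = (word>>19) & 0x7f = 34
chan [26+:6] = (word>>26) & 0x3f = 62  ←
chan signed 6b, MSB=1: 62 - 64 = -2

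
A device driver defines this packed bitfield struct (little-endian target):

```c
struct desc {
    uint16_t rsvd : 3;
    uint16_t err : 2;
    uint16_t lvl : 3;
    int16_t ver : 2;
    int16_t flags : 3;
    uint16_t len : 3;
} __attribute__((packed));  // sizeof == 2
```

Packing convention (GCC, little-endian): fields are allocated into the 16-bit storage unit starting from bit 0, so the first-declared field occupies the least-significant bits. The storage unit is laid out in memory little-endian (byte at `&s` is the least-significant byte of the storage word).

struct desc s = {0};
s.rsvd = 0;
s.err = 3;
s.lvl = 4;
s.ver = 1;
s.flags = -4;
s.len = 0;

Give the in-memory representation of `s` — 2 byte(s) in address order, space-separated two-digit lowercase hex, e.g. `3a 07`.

98 11

[0+:3] rsvd=0 & 0x7 = 0x0; word=0x0000
[3+:2] err=3 & 0x3 = 0x3; word=0x0018
[5+:3] lvl=4 & 0x7 = 0x4; word=0x0098
[8+:2] ver=1 & 0x3 = 0x1; word=0x0198
[10+:3] flags=-4 & 0x7 = 0x4; word=0x1198
[13+:3] len=0 & 0x7 = 0x0; word=0x1198
word = 0x1198 → little-endian bytes:
  [0]=0x98  [1]=0x11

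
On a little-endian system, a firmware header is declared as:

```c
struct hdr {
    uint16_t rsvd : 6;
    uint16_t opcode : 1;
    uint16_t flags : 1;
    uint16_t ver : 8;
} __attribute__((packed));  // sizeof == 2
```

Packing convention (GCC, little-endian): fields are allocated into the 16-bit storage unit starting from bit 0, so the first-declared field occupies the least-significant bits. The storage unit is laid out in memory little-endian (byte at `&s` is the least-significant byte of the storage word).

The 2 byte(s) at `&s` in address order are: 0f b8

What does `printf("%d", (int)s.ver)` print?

[0]=0x0f [1]=0xb8 (little-endian) → word 0xb80f
rsvd [0+:6] = (word>>0) & 0x3f = 15
opcode [6+:1] = (word>>6) & 0x1 = 0
flags [7+:1] = (word>>7) & 0x1 = 0
ver [8+:8] = (word>>8) & 0xff = 184  ←

184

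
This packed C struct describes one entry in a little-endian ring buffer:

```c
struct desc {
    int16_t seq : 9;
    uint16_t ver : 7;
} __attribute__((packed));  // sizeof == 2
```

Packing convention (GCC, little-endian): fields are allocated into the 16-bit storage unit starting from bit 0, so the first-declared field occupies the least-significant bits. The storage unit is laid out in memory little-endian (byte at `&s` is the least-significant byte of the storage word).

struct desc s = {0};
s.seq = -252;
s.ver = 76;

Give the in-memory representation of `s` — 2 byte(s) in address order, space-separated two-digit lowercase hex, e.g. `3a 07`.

04 99

[0+:9] seq=-252 & 0x1ff = 0x104; word=0x0104
[9+:7] ver=76 & 0x7f = 0x4c; word=0x9904
word = 0x9904 → little-endian bytes:
  [0]=0x04  [1]=0x99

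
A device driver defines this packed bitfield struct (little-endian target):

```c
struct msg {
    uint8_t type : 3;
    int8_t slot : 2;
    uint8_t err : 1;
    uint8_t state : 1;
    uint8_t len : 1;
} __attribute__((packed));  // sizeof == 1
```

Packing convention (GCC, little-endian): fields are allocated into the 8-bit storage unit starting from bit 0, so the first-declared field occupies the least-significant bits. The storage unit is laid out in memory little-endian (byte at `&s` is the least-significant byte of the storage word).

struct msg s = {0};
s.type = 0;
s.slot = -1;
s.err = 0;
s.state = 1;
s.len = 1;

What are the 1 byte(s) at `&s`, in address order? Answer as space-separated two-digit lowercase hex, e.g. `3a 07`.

type:3 = 0 → 0x0 << 0 → word 0x00
slot:2 = -1 → 0x3 << 3 → word 0x18
err:1 = 0 → 0x0 << 5 → word 0x18
state:1 = 1 → 0x1 << 6 → word 0x58
len:1 = 1 → 0x1 << 7 → word 0xd8
word = 0xd8 → little-endian bytes:
  [0]=0xd8

d8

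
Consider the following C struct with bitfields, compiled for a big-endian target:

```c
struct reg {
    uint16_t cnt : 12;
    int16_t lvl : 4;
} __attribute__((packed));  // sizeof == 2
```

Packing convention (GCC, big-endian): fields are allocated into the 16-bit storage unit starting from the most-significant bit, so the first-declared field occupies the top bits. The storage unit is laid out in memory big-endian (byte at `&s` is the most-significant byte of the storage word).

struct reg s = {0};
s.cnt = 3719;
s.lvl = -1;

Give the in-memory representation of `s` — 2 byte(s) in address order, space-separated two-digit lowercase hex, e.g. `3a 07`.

e8 7f

cnt (12b) val=3719 bits=0xe87 at bit 4: 0xe870
lvl (4b) val=-1 bits=0xf at bit 0: 0xe87f
word = 0xe87f → big-endian bytes:
  [0]=0xe8  [1]=0x7f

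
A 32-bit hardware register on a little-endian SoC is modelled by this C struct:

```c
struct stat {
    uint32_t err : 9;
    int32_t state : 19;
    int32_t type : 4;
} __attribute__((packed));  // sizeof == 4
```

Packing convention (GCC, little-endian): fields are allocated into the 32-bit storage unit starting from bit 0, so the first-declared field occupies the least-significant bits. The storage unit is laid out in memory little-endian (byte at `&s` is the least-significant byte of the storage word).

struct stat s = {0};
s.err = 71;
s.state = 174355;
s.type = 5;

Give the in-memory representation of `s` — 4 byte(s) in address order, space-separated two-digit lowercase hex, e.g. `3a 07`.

47 26 52 55

err (9b) val=71 bits=0x47 at bit 0: 0x00000047
state (19b) val=174355 bits=0x2a913 at bit 9: 0x05522647
type (4b) val=5 bits=0x5 at bit 28: 0x55522647
word = 0x55522647 → little-endian bytes:
  [0]=0x47  [1]=0x26  [2]=0x52  [3]=0x55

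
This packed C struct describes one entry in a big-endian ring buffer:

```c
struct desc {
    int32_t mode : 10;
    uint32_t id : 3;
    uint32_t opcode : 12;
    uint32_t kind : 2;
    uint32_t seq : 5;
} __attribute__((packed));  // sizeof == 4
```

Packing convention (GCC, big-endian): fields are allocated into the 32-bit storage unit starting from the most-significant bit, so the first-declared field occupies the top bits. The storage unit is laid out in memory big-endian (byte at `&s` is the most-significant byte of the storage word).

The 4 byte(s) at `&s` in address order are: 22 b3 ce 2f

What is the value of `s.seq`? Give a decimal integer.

[0]=0x22 [1]=0xb3 [2]=0xce [3]=0x2f (big-endian) → word 0x22b3ce2f
mode [22+:10] = (word>>22) & 0x3ff = 138
id [19+:3] = (word>>19) & 0x7 = 6
opcode [7+:12] = (word>>7) & 0xfff = 1948
kind [5+:2] = (word>>5) & 0x3 = 1
seq [0+:5] = (word>>0) & 0x1f = 15  ←

15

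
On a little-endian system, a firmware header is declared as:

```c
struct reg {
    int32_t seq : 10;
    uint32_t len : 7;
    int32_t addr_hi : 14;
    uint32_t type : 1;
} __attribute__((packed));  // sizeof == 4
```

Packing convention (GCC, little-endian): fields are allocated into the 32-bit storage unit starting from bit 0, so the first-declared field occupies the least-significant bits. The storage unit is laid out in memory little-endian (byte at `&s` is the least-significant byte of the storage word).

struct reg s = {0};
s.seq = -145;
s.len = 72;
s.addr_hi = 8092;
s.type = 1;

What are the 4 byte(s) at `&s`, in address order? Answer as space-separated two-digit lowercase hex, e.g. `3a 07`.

seq:10 = -145 → 0x36f << 0 → word 0x0000036f
len:7 = 72 → 0x48 << 10 → word 0x0001236f
addr_hi:14 = 8092 → 0x1f9c << 17 → word 0x3f39236f
type:1 = 1 → 0x1 << 31 → word 0xbf39236f
word = 0xbf39236f → little-endian bytes:
  [0]=0x6f  [1]=0x23  [2]=0x39  [3]=0xbf

6f 23 39 bf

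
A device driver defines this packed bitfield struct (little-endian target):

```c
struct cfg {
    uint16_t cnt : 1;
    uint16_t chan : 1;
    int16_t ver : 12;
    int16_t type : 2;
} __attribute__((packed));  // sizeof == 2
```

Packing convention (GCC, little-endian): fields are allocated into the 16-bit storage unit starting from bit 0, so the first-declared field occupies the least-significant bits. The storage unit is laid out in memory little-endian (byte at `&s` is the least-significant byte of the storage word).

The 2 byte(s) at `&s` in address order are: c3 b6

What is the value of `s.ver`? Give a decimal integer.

-592

[0]=0xc3 [1]=0xb6 (little-endian) → word 0xb6c3
cnt [0+:1] = (word>>0) & 0x1 = 1
chan [1+:1] = (word>>1) & 0x1 = 1
ver [2+:12] = (word>>2) & 0xfff = 3504  ←
type [14+:2] = (word>>14) & 0x3 = 2
ver signed 12b, MSB=1: 3504 - 4096 = -592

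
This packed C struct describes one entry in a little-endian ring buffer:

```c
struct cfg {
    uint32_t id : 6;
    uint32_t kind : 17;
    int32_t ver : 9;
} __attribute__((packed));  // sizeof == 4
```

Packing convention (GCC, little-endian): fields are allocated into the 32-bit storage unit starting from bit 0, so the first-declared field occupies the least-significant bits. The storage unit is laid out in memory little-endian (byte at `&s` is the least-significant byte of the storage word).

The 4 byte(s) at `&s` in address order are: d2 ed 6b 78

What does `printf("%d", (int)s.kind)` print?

110519

[0]=0xd2 [1]=0xed [2]=0x6b [3]=0x78 (little-endian) → word 0x786bedd2
id:6 @ bit 0 → (0x786bedd2>>0)&0x3f = 0x12
kind:17 @ bit 6 → (0x786bedd2>>6)&0x1ffff = 0x1afb7  ←
ver:9 @ bit 23 → (0x786bedd2>>23)&0x1ff = 0xf0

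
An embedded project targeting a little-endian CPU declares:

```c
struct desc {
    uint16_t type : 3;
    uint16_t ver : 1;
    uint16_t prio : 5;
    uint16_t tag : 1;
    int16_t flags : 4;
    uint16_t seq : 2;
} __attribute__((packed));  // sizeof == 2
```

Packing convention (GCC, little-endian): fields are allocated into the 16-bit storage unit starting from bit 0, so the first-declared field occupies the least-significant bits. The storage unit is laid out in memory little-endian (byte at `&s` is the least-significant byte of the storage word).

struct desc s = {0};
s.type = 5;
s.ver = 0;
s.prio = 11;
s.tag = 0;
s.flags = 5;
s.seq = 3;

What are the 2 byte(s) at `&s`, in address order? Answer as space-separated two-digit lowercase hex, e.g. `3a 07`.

b5 d4

[0+:3] type=5 & 0x7 = 0x5; word=0x0005
[3+:1] ver=0 & 0x1 = 0x0; word=0x0005
[4+:5] prio=11 & 0x1f = 0xb; word=0x00b5
[9+:1] tag=0 & 0x1 = 0x0; word=0x00b5
[10+:4] flags=5 & 0xf = 0x5; word=0x14b5
[14+:2] seq=3 & 0x3 = 0x3; word=0xd4b5
word = 0xd4b5 → little-endian bytes:
  [0]=0xb5  [1]=0xd4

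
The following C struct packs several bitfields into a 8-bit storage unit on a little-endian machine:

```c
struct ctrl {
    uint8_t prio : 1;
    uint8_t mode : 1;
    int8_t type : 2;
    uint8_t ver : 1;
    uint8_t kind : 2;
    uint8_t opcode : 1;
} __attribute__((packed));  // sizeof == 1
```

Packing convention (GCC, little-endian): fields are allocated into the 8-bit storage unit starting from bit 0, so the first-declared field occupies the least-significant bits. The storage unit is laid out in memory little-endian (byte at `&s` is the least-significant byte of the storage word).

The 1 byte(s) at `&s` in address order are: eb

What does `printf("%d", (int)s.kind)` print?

3

[0]=0xeb (little-endian) → word 0xeb
prio [0+:1] = (word>>0) & 0x1 = 1
mode [1+:1] = (word>>1) & 0x1 = 1
type [2+:2] = (word>>2) & 0x3 = 2
ver [4+:1] = (word>>4) & 0x1 = 0
kind [5+:2] = (word>>5) & 0x3 = 3  ←
opcode [7+:1] = (word>>7) & 0x1 = 1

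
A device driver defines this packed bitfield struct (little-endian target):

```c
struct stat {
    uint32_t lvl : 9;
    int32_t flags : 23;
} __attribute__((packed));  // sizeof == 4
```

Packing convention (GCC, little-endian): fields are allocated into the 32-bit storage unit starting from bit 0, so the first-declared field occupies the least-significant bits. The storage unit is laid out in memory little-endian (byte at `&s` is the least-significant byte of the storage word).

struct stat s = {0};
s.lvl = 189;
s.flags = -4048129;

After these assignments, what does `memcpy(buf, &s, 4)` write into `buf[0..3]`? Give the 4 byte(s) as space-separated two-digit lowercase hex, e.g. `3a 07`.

lvl:9 = 189 → 0xbd << 0 → word 0x000000bd
flags:23 = -4048129 → 0x423aff << 9 → word 0x8475febd
word = 0x8475febd → little-endian bytes:
  [0]=0xbd  [1]=0xfe  [2]=0x75  [3]=0x84

bd fe 75 84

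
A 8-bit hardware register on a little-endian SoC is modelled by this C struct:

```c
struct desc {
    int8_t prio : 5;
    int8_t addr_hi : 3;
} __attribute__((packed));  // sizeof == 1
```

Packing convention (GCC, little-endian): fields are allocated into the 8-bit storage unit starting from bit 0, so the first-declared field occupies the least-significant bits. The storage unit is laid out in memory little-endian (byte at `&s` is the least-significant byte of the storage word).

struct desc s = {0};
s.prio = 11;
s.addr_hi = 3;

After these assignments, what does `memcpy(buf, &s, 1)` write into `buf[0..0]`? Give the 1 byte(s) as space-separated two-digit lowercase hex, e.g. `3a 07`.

6b

prio (5b) val=11 bits=0xb at bit 0: 0x0b
addr_hi (3b) val=3 bits=0x3 at bit 5: 0x6b
word = 0x6b → little-endian bytes:
  [0]=0x6b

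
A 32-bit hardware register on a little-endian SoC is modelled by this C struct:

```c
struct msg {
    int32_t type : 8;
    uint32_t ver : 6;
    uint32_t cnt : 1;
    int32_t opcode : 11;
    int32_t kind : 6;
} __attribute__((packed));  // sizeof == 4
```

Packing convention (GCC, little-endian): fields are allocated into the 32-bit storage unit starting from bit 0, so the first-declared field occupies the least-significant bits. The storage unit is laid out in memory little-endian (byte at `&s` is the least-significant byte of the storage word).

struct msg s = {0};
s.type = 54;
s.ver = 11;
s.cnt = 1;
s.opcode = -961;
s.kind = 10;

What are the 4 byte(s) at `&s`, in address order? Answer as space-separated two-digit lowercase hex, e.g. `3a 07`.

36 cb 1f 2a

type (8b) val=54 bits=0x36 at bit 0: 0x00000036
ver (6b) val=11 bits=0xb at bit 8: 0x00000b36
cnt (1b) val=1 bits=0x1 at bit 14: 0x00004b36
opcode (11b) val=-961 bits=0x43f at bit 15: 0x021fcb36
kind (6b) val=10 bits=0xa at bit 26: 0x2a1fcb36
word = 0x2a1fcb36 → little-endian bytes:
  [0]=0x36  [1]=0xcb  [2]=0x1f  [3]=0x2a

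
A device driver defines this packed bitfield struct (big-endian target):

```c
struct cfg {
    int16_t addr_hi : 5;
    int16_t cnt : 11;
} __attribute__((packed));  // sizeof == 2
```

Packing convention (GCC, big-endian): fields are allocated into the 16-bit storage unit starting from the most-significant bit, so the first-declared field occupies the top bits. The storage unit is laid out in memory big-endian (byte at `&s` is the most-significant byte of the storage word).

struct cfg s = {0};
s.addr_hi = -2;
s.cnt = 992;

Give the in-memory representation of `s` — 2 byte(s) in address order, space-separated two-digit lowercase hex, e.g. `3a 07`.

f3 e0

addr_hi (5b) val=-2 bits=0x1e at bit 11: 0xf000
cnt (11b) val=992 bits=0x3e0 at bit 0: 0xf3e0
word = 0xf3e0 → big-endian bytes:
  [0]=0xf3  [1]=0xe0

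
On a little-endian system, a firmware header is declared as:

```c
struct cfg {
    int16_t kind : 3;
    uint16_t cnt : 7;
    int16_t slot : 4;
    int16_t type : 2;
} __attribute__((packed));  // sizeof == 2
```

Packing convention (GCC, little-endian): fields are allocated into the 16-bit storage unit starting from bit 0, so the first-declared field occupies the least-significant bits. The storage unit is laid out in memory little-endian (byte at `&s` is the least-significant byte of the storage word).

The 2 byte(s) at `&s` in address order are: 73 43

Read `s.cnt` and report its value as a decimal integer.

110

[0]=0x73 [1]=0x43 (little-endian) → word 0x4373
kind [0+:3] = (word>>0) & 0x7 = 3
cnt [3+:7] = (word>>3) & 0x7f = 110  ←
slot [10+:4] = (word>>10) & 0xf = 0
type [14+:2] = (word>>14) & 0x3 = 1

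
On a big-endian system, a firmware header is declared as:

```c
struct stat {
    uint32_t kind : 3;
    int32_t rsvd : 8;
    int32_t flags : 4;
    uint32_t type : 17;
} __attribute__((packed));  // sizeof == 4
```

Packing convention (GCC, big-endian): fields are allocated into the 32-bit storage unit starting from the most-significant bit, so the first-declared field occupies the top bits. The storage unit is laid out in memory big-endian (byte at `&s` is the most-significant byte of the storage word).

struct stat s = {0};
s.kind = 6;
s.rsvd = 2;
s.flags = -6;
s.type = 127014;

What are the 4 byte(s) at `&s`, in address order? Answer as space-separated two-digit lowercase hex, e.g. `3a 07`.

kind:3 = 6 → 0x6 << 29 → word 0xc0000000
rsvd:8 = 2 → 0x2 << 21 → word 0xc0400000
flags:4 = -6 → 0xa << 17 → word 0xc0540000
type:17 = 127014 → 0x1f026 << 0 → word 0xc055f026
word = 0xc055f026 → big-endian bytes:
  [0]=0xc0  [1]=0x55  [2]=0xf0  [3]=0x26

c0 55 f0 26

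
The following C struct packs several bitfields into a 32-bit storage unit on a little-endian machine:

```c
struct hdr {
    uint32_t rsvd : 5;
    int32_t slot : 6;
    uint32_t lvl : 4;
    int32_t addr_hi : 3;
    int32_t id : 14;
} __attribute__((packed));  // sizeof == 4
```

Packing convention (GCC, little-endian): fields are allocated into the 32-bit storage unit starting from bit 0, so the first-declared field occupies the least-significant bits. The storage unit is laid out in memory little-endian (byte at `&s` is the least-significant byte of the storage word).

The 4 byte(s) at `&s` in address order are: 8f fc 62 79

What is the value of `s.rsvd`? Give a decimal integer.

15

[0]=0x8f [1]=0xfc [2]=0x62 [3]=0x79 (little-endian) → word 0x7962fc8f
rsvd:5 @ bit 0 → (0x7962fc8f>>0)&0x1f = 0xf  ←
slot:6 @ bit 5 → (0x7962fc8f>>5)&0x3f = 0x24
lvl:4 @ bit 11 → (0x7962fc8f>>11)&0xf = 0xf
addr_hi:3 @ bit 15 → (0x7962fc8f>>15)&0x7 = 0x5
id:14 @ bit 18 → (0x7962fc8f>>18)&0x3fff = 0x1e58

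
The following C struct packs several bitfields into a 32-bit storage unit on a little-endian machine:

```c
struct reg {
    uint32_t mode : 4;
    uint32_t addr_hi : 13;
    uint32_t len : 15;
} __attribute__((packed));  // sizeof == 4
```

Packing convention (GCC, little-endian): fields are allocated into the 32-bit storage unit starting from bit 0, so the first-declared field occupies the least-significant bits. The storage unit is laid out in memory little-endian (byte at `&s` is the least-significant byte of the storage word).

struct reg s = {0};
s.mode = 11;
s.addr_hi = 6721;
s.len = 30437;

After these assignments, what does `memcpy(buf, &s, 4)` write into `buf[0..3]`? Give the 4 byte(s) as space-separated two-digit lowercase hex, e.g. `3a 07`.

1b a4 cb ed

mode:4 = 11 → 0xb << 0 → word 0x0000000b
addr_hi:13 = 6721 → 0x1a41 << 4 → word 0x0001a41b
len:15 = 30437 → 0x76e5 << 17 → word 0xedcba41b
word = 0xedcba41b → little-endian bytes:
  [0]=0x1b  [1]=0xa4  [2]=0xcb  [3]=0xed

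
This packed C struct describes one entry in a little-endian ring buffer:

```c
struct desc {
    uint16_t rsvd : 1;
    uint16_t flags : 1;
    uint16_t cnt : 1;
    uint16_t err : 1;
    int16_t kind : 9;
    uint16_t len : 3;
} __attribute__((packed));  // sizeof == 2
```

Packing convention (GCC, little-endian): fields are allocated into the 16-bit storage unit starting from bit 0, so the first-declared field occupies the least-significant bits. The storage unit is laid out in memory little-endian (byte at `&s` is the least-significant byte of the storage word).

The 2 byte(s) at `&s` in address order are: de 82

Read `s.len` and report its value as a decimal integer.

4

[0]=0xde [1]=0x82 (little-endian) → word 0x82de
rsvd [0+:1] = (word>>0) & 0x1 = 0
flags [1+:1] = (word>>1) & 0x1 = 1
cnt [2+:1] = (word>>2) & 0x1 = 1
err [3+:1] = (word>>3) & 0x1 = 1
kind [4+:9] = (word>>4) & 0x1ff = 45
len [13+:3] = (word>>13) & 0x7 = 4  ←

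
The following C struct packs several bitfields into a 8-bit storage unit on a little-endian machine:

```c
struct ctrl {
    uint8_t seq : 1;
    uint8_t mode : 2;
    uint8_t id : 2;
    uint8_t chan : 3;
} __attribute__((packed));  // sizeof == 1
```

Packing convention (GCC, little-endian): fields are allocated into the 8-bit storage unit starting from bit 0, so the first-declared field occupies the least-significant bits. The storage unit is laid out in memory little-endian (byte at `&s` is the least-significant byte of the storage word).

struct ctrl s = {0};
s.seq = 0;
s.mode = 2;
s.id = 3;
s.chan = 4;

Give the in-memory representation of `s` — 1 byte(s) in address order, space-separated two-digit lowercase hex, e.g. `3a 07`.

9c

seq:1 = 0 → 0x0 << 0 → word 0x00
mode:2 = 2 → 0x2 << 1 → word 0x04
id:2 = 3 → 0x3 << 3 → word 0x1c
chan:3 = 4 → 0x4 << 5 → word 0x9c
word = 0x9c → little-endian bytes:
  [0]=0x9c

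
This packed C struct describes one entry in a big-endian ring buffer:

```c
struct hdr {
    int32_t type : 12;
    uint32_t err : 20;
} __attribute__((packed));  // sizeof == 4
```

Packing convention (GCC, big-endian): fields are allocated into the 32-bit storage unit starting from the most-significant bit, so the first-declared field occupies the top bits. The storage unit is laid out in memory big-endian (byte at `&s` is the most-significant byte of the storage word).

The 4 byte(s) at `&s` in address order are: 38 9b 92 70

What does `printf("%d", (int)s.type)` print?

[0]=0x38 [1]=0x9b [2]=0x92 [3]=0x70 (big-endian) → word 0x389b9270
type [20+:12] = (word>>20) & 0xfff = 905  ←
err [0+:20] = (word>>0) & 0xfffff = 758384
type signed 12b, MSB=0: value = 905

905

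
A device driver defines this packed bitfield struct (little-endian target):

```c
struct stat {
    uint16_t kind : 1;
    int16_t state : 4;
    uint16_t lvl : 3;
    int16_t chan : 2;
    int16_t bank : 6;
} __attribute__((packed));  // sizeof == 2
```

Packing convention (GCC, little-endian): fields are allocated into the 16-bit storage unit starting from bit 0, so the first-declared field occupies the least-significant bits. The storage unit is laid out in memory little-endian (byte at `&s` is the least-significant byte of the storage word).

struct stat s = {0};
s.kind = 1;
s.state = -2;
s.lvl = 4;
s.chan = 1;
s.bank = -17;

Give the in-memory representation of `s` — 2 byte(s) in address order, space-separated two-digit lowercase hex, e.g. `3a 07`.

kind (1b) val=1 bits=0x1 at bit 0: 0x0001
state (4b) val=-2 bits=0xe at bit 1: 0x001d
lvl (3b) val=4 bits=0x4 at bit 5: 0x009d
chan (2b) val=1 bits=0x1 at bit 8: 0x019d
bank (6b) val=-17 bits=0x2f at bit 10: 0xbd9d
word = 0xbd9d → little-endian bytes:
  [0]=0x9d  [1]=0xbd

9d bd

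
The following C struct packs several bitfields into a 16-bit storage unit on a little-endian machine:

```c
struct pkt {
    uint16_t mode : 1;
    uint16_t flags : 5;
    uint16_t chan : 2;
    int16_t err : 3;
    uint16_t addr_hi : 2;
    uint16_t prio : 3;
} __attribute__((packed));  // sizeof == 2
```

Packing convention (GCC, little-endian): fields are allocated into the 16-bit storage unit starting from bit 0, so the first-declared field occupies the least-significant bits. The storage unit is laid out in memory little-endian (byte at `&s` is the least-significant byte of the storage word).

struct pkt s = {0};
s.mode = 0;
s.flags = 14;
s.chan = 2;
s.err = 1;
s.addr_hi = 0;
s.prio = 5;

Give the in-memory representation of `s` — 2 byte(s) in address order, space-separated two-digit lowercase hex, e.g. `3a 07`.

9c a1

mode (1b) val=0 bits=0x0 at bit 0: 0x0000
flags (5b) val=14 bits=0xe at bit 1: 0x001c
chan (2b) val=2 bits=0x2 at bit 6: 0x009c
err (3b) val=1 bits=0x1 at bit 8: 0x019c
addr_hi (2b) val=0 bits=0x0 at bit 11: 0x019c
prio (3b) val=5 bits=0x5 at bit 13: 0xa19c
word = 0xa19c → little-endian bytes:
  [0]=0x9c  [1]=0xa1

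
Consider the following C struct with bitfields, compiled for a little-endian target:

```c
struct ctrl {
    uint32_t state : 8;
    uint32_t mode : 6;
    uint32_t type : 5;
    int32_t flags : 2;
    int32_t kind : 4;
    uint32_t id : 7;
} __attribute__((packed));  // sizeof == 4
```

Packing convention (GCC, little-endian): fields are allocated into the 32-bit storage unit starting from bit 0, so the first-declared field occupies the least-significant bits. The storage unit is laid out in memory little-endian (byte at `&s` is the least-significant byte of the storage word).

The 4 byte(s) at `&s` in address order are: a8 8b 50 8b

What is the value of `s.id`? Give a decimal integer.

[0]=0xa8 [1]=0x8b [2]=0x50 [3]=0x8b (little-endian) → word 0x8b508ba8
state [0+:8] = (word>>0) & 0xff = 168
mode [8+:6] = (word>>8) & 0x3f = 11
type [14+:5] = (word>>14) & 0x1f = 2
flags [19+:2] = (word>>19) & 0x3 = 2
kind [21+:4] = (word>>21) & 0xf = 10
id [25+:7] = (word>>25) & 0x7f = 69  ←

69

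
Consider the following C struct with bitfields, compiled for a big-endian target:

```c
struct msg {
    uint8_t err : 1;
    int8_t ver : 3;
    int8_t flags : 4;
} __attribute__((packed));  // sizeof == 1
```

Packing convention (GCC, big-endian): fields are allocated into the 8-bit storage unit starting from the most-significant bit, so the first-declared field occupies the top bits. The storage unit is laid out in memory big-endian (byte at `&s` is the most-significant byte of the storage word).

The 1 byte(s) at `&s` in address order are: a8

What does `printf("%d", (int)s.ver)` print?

2

[0]=0xa8 (big-endian) → word 0xa8
err:1 @ bit 7 → (0xa8>>7)&0x1 = 0x1
ver:3 @ bit 4 → (0xa8>>4)&0x7 = 0x2  ←
flags:4 @ bit 0 → (0xa8>>0)&0xf = 0x8
ver signed 3b, MSB=0: value = 2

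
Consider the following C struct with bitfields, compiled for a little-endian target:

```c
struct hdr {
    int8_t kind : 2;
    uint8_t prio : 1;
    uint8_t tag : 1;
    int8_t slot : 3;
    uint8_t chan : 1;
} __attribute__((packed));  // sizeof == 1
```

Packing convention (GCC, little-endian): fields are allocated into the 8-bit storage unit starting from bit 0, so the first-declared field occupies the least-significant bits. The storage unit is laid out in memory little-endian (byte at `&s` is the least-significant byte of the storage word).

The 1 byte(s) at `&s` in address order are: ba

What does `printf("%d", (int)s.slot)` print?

3

[0]=0xba (little-endian) → word 0xba
kind:2 @ bit 0 → (0xba>>0)&0x3 = 0x2
prio:1 @ bit 2 → (0xba>>2)&0x1 = 0x0
tag:1 @ bit 3 → (0xba>>3)&0x1 = 0x1
slot:3 @ bit 4 → (0xba>>4)&0x7 = 0x3  ←
chan:1 @ bit 7 → (0xba>>7)&0x1 = 0x1
slot signed 3b, MSB=0: value = 3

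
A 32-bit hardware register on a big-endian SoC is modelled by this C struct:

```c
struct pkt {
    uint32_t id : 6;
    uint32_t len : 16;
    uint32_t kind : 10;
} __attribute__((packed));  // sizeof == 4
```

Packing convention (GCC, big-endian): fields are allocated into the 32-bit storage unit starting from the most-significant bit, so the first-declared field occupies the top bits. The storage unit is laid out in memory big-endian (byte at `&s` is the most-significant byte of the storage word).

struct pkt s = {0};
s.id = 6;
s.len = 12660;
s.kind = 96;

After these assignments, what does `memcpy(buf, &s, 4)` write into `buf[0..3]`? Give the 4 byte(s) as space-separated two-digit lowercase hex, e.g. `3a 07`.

id:6 = 6 → 0x6 << 26 → word 0x18000000
len:16 = 12660 → 0x3174 << 10 → word 0x18c5d000
kind:10 = 96 → 0x60 << 0 → word 0x18c5d060
word = 0x18c5d060 → big-endian bytes:
  [0]=0x18  [1]=0xc5  [2]=0xd0  [3]=0x60

18 c5 d0 60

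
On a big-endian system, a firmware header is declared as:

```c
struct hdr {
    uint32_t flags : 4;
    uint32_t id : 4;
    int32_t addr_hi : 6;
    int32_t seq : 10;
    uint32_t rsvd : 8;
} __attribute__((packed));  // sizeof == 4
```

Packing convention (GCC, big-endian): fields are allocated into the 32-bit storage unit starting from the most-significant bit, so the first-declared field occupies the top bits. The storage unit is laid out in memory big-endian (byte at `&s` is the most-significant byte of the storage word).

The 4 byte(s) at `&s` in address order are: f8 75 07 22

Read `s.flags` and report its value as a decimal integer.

15

[0]=0xf8 [1]=0x75 [2]=0x07 [3]=0x22 (big-endian) → word 0xf8750722
flags [28+:4] = (word>>28) & 0xf = 15  ←
id [24+:4] = (word>>24) & 0xf = 8
addr_hi [18+:6] = (word>>18) & 0x3f = 29
seq [8+:10] = (word>>8) & 0x3ff = 263
rsvd [0+:8] = (word>>0) & 0xff = 34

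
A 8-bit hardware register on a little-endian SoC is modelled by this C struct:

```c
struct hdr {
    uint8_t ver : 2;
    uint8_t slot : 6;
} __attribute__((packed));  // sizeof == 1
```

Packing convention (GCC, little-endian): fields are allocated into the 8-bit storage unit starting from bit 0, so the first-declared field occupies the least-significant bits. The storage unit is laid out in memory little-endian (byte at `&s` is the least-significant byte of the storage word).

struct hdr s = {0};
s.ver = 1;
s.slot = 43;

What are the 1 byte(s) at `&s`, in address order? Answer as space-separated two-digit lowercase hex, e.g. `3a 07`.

ad

ver:2 = 1 → 0x1 << 0 → word 0x01
slot:6 = 43 → 0x2b << 2 → word 0xad
word = 0xad → little-endian bytes:
  [0]=0xad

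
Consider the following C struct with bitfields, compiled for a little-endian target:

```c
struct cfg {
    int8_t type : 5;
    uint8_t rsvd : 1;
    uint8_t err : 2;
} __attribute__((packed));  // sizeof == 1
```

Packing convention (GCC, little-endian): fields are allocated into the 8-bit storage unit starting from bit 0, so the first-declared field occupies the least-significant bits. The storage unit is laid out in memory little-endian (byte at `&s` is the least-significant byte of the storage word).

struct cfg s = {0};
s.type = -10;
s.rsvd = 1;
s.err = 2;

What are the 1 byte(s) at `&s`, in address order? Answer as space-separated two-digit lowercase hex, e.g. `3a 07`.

b6

type:5 = -10 → 0x16 << 0 → word 0x16
rsvd:1 = 1 → 0x1 << 5 → word 0x36
err:2 = 2 → 0x2 << 6 → word 0xb6
word = 0xb6 → little-endian bytes:
  [0]=0xb6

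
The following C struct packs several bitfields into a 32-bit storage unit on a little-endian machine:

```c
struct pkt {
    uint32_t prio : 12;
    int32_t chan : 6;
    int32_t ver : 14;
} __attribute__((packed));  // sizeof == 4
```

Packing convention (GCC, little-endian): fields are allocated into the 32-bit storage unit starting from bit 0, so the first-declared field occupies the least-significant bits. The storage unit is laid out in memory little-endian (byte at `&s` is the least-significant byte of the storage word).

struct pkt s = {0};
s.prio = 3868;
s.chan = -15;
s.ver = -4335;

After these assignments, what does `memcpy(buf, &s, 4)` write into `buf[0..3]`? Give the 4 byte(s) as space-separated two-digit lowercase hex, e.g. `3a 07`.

prio (12b) val=3868 bits=0xf1c at bit 0: 0x00000f1c
chan (6b) val=-15 bits=0x31 at bit 12: 0x00031f1c
ver (14b) val=-4335 bits=0x2f11 at bit 18: 0xbc471f1c
word = 0xbc471f1c → little-endian bytes:
  [0]=0x1c  [1]=0x1f  [2]=0x47  [3]=0xbc

1c 1f 47 bc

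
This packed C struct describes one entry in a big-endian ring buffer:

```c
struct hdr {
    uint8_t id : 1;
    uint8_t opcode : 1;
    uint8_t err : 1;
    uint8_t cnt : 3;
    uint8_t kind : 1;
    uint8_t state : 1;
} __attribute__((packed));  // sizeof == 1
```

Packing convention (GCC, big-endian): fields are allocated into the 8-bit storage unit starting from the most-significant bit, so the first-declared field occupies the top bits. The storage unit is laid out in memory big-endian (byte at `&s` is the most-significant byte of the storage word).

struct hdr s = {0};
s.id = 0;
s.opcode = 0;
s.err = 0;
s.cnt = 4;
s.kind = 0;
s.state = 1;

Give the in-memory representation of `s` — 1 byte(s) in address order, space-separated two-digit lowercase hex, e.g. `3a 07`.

11

[7+:1] id=0 & 0x1 = 0x0; word=0x00
[6+:1] opcode=0 & 0x1 = 0x0; word=0x00
[5+:1] err=0 & 0x1 = 0x0; word=0x00
[2+:3] cnt=4 & 0x7 = 0x4; word=0x10
[1+:1] kind=0 & 0x1 = 0x0; word=0x10
[0+:1] state=1 & 0x1 = 0x1; word=0x11
word = 0x11 → big-endian bytes:
  [0]=0x11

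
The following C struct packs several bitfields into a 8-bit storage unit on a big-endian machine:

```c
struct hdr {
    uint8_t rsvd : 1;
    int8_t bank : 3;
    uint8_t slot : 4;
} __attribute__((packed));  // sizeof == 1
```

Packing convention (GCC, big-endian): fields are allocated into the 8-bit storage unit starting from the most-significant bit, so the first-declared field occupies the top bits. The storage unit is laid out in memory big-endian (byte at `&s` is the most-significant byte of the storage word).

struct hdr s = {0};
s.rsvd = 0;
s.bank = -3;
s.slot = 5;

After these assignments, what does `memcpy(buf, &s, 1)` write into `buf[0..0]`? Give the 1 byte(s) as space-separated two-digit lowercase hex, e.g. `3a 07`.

rsvd (1b) val=0 bits=0x0 at bit 7: 0x00
bank (3b) val=-3 bits=0x5 at bit 4: 0x50
slot (4b) val=5 bits=0x5 at bit 0: 0x55
word = 0x55 → big-endian bytes:
  [0]=0x55

55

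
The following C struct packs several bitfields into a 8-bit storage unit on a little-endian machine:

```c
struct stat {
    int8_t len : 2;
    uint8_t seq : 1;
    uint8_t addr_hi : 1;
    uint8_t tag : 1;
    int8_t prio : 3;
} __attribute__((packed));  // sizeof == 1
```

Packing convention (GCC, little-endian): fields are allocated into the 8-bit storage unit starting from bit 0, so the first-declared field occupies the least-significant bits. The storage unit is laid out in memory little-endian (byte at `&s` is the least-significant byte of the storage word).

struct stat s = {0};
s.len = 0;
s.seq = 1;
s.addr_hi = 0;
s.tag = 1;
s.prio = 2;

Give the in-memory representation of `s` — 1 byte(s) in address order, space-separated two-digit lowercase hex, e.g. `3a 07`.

len:2 = 0 → 0x0 << 0 → word 0x00
seq:1 = 1 → 0x1 << 2 → word 0x04
addr_hi:1 = 0 → 0x0 << 3 → word 0x04
tag:1 = 1 → 0x1 << 4 → word 0x14
prio:3 = 2 → 0x2 << 5 → word 0x54
word = 0x54 → little-endian bytes:
  [0]=0x54

54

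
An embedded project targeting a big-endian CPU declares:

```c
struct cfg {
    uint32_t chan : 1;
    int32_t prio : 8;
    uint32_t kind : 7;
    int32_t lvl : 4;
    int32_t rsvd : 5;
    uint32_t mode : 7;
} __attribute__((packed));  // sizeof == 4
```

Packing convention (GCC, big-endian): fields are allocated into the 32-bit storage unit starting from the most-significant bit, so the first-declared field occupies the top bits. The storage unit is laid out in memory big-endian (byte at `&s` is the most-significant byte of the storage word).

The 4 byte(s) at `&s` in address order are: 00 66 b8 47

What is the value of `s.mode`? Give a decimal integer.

71

[0]=0x00 [1]=0x66 [2]=0xb8 [3]=0x47 (big-endian) → word 0x0066b847
chan:1 @ bit 31 → (0x0066b847>>31)&0x1 = 0x0
prio:8 @ bit 23 → (0x0066b847>>23)&0xff = 0x0
kind:7 @ bit 16 → (0x0066b847>>16)&0x7f = 0x66
lvl:4 @ bit 12 → (0x0066b847>>12)&0xf = 0xb
rsvd:5 @ bit 7 → (0x0066b847>>7)&0x1f = 0x10
mode:7 @ bit 0 → (0x0066b847>>0)&0x7f = 0x47  ←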